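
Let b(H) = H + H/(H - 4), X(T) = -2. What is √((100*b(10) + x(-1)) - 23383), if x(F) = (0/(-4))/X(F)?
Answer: I*√199947/3 ≈ 149.05*I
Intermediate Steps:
x(F) = 0 (x(F) = (0/(-4))/(-2) = (0*(-¼))*(-½) = 0*(-½) = 0)
b(H) = H + H/(-4 + H)
√((100*b(10) + x(-1)) - 23383) = √((100*(10*(-3 + 10)/(-4 + 10)) + 0) - 23383) = √((100*(10*7/6) + 0) - 23383) = √((100*(10*(⅙)*7) + 0) - 23383) = √((100*(35/3) + 0) - 23383) = √((3500/3 + 0) - 23383) = √(3500/3 - 23383) = √(-66649/3) = I*√199947/3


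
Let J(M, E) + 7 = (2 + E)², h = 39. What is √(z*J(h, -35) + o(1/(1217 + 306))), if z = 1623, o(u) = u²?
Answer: √4073292403495/1523 ≈ 1325.2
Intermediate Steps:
J(M, E) = -7 + (2 + E)²
√(z*J(h, -35) + o(1/(1217 + 306))) = √(1623*(-7 + (2 - 35)²) + (1/(1217 + 306))²) = √(1623*(-7 + (-33)²) + (1/1523)²) = √(1623*(-7 + 1089) + (1/1523)²) = √(1623*1082 + 1/2319529) = √(1756086 + 1/2319529) = √(4073292403495/2319529) = √4073292403495/1523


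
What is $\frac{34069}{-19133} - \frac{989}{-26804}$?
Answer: $- \frac{894262939}{512840932} \approx -1.7437$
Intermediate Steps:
$\frac{34069}{-19133} - \frac{989}{-26804} = 34069 \left(- \frac{1}{19133}\right) - - \frac{989}{26804} = - \frac{34069}{19133} + \frac{989}{26804} = - \frac{894262939}{512840932}$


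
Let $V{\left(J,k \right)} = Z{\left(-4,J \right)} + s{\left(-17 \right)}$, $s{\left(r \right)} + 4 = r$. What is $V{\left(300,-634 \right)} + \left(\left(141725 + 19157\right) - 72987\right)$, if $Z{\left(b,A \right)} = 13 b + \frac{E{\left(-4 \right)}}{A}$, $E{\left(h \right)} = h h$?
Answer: $\frac{6586654}{75} \approx 87822.0$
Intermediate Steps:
$E{\left(h \right)} = h^{2}$
$Z{\left(b,A \right)} = 13 b + \frac{16}{A}$ ($Z{\left(b,A \right)} = 13 b + \frac{\left(-4\right)^{2}}{A} = 13 b + \frac{16}{A}$)
$s{\left(r \right)} = -4 + r$
$V{\left(J,k \right)} = -73 + \frac{16}{J}$ ($V{\left(J,k \right)} = \left(13 \left(-4\right) + \frac{16}{J}\right) - 21 = \left(-52 + \frac{16}{J}\right) - 21 = -73 + \frac{16}{J}$)
$V{\left(300,-634 \right)} + \left(\left(141725 + 19157\right) - 72987\right) = \left(-73 + \frac{16}{300}\right) + \left(\left(141725 + 19157\right) - 72987\right) = \left(-73 + 16 \cdot \frac{1}{300}\right) + \left(160882 - 72987\right) = \left(-73 + \frac{4}{75}\right) + 87895 = - \frac{5471}{75} + 87895 = \frac{6586654}{75}$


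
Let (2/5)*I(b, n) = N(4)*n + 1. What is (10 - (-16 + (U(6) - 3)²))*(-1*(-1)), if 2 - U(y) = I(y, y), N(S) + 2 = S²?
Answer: -182225/4 ≈ -45556.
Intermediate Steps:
N(S) = -2 + S²
I(b, n) = 5/2 + 35*n (I(b, n) = 5*((-2 + 4²)*n + 1)/2 = 5*((-2 + 16)*n + 1)/2 = 5*(14*n + 1)/2 = 5*(1 + 14*n)/2 = 5/2 + 35*n)
U(y) = -½ - 35*y (U(y) = 2 - (5/2 + 35*y) = 2 + (-5/2 - 35*y) = -½ - 35*y)
(10 - (-16 + (U(6) - 3)²))*(-1*(-1)) = (10 - (-16 + ((-½ - 35*6) - 3)²))*(-1*(-1)) = (10 - (-16 + ((-½ - 210) - 3)²))*1 = (10 - (-16 + (-421/2 - 3)²))*1 = (10 - (-16 + (-427/2)²))*1 = (10 - (-16 + 182329/4))*1 = (10 - 1*182265/4)*1 = (10 - 182265/4)*1 = -182225/4*1 = -182225/4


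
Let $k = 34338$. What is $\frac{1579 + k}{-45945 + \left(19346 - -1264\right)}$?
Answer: $- \frac{35917}{25335} \approx -1.4177$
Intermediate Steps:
$\frac{1579 + k}{-45945 + \left(19346 - -1264\right)} = \frac{1579 + 34338}{-45945 + \left(19346 - -1264\right)} = \frac{35917}{-45945 + \left(19346 + 1264\right)} = \frac{35917}{-45945 + 20610} = \frac{35917}{-25335} = 35917 \left(- \frac{1}{25335}\right) = - \frac{35917}{25335}$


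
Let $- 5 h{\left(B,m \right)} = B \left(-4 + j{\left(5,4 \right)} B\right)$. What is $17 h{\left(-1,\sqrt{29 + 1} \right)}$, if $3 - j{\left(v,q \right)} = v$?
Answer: $- \frac{34}{5} \approx -6.8$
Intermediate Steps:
$j{\left(v,q \right)} = 3 - v$
$h{\left(B,m \right)} = - \frac{B \left(-4 - 2 B\right)}{5}$ ($h{\left(B,m \right)} = - \frac{B \left(-4 + \left(3 - 5\right) B\right)}{5} = - \frac{B \left(-4 - 2 B\right)}{5}$)
$17 h{\left(-1,\sqrt{29 + 1} \right)} = 17 \cdot \frac{2}{5} \left(-1\right) \left(2 - 1\right) = 17 \cdot \frac{2}{5} \left(-1\right) 1 = 17 \left(- \frac{2}{5}\right) = - \frac{34}{5}$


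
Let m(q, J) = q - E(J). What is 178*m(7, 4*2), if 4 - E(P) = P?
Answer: 1958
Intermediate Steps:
E(P) = 4 - P
m(q, J) = -4 + J + q (m(q, J) = q - (4 - J) = q + (-4 + J) = -4 + J + q)
178*m(7, 4*2) = 178*(-4 + 4*2 + 7) = 178*(-4 + 8 + 7) = 178*11 = 1958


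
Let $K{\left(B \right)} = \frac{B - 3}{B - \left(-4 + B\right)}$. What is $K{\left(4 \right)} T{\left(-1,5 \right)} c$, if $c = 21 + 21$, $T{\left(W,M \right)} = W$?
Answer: $- \frac{21}{2} \approx -10.5$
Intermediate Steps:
$K{\left(B \right)} = - \frac{3}{4} + \frac{B}{4}$ ($K{\left(B \right)} = \frac{-3 + B}{4} = \left(-3 + B\right) \frac{1}{4} = - \frac{3}{4} + \frac{B}{4}$)
$c = 42$
$K{\left(4 \right)} T{\left(-1,5 \right)} c = \left(- \frac{3}{4} + \frac{1}{4} \cdot 4\right) \left(-1\right) 42 = \left(- \frac{3}{4} + 1\right) \left(-1\right) 42 = \frac{1}{4} \left(-1\right) 42 = \left(- \frac{1}{4}\right) 42 = - \frac{21}{2}$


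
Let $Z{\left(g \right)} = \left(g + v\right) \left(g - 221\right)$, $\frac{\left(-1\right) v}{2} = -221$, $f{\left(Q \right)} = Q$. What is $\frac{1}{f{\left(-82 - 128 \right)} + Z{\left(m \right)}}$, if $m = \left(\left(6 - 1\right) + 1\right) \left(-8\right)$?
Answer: $- \frac{1}{106196} \approx -9.4165 \cdot 10^{-6}$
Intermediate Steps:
$v = 442$ ($v = \left(-2\right) \left(-221\right) = 442$)
$m = -48$ ($m = \left(\left(6 - 1\right) + 1\right) \left(-8\right) = \left(5 + 1\right) \left(-8\right) = 6 \left(-8\right) = -48$)
$Z{\left(g \right)} = \left(-221 + g\right) \left(442 + g\right)$ ($Z{\left(g \right)} = \left(g + 442\right) \left(g - 221\right) = \left(442 + g\right) \left(-221 + g\right) = \left(-221 + g\right) \left(442 + g\right)$)
$\frac{1}{f{\left(-82 - 128 \right)} + Z{\left(m \right)}} = \frac{1}{\left(-82 - 128\right) + \left(-97682 + \left(-48\right)^{2} + 221 \left(-48\right)\right)} = \frac{1}{-210 - 105986} = \frac{1}{-106196} = - \frac{1}{106196}$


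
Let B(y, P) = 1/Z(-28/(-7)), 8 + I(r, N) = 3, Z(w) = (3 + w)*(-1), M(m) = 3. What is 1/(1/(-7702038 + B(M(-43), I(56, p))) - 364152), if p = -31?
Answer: -53914267/19632988156591 ≈ -2.7461e-6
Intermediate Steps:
Z(w) = -3 - w
I(r, N) = -5 (I(r, N) = -8 + 3 = -5)
B(y, P) = -⅐ (B(y, P) = 1/(-3 - (-28)/(-7)) = 1/(-3 - (-28)*(-1)/7) = 1/(-3 - 1*4) = 1/(-3 - 4) = 1/(-7) = -⅐)
1/(1/(-7702038 + B(M(-43), I(56, p))) - 364152) = 1/(1/(-7702038 - ⅐) - 364152) = 1/(1/(-53914267/7) - 364152) = 1/(-7/53914267 - 364152) = 1/(-19632988156591/53914267) = -53914267/19632988156591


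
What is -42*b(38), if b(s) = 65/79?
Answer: -2730/79 ≈ -34.557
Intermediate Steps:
b(s) = 65/79 (b(s) = 65*(1/79) = 65/79)
-42*b(38) = -42*65/79 = -2730/79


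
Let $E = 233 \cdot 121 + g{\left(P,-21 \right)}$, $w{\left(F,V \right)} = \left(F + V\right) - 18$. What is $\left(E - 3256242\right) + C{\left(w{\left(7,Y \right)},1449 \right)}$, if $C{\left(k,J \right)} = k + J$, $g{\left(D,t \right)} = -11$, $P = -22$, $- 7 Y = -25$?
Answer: $- \frac{22586329}{7} \approx -3.2266 \cdot 10^{6}$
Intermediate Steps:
$Y = \frac{25}{7}$ ($Y = \left(- \frac{1}{7}\right) \left(-25\right) = \frac{25}{7} \approx 3.5714$)
$w{\left(F,V \right)} = -18 + F + V$
$C{\left(k,J \right)} = J + k$
$E = 28182$ ($E = 233 \cdot 121 - 11 = 28193 - 11 = 28182$)
$\left(E - 3256242\right) + C{\left(w{\left(7,Y \right)},1449 \right)} = \left(28182 - 3256242\right) + \left(1449 + \left(-18 + 7 + \frac{25}{7}\right)\right) = -3228060 + \left(1449 - \frac{52}{7}\right) = -3228060 + \frac{10091}{7} = - \frac{22586329}{7}$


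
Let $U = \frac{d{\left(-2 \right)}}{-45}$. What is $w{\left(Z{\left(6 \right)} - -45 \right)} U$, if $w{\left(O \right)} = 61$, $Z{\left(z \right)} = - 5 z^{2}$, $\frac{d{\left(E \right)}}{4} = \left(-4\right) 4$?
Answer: $\frac{3904}{45} \approx 86.756$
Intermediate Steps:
$d{\left(E \right)} = -64$ ($d{\left(E \right)} = 4 \left(\left(-4\right) 4\right) = 4 \left(-16\right) = -64$)
$U = \frac{64}{45}$ ($U = - \frac{64}{-45} = \left(-64\right) \left(- \frac{1}{45}\right) = \frac{64}{45} \approx 1.4222$)
$w{\left(Z{\left(6 \right)} - -45 \right)} U = 61 \cdot \frac{64}{45} = \frac{3904}{45}$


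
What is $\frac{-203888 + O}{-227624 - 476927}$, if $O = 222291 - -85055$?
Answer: $- \frac{103458}{704551} \approx -0.14684$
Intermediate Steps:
$O = 307346$ ($O = 222291 + 85055 = 307346$)
$\frac{-203888 + O}{-227624 - 476927} = \frac{-203888 + 307346}{-227624 - 476927} = \frac{103458}{-704551} = 103458 \left(- \frac{1}{704551}\right) = - \frac{103458}{704551}$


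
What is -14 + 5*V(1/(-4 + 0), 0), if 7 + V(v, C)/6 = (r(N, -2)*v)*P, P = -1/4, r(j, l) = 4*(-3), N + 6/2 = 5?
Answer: -493/2 ≈ -246.50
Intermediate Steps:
N = 2 (N = -3 + 5 = 2)
r(j, l) = -12
P = -¼ (P = -1*¼ = -¼ ≈ -0.25000)
V(v, C) = -42 + 18*v (V(v, C) = -42 + 6*(-12*v*(-¼)) = -42 + 6*(3*v) = -42 + 18*v)
-14 + 5*V(1/(-4 + 0), 0) = -14 + 5*(-42 + 18/(-4 + 0)) = -14 + 5*(-42 + 18/(-4)) = -14 + 5*(-42 + 18*(-¼)) = -14 + 5*(-42 - 9/2) = -14 + 5*(-93/2) = -14 - 465/2 = -493/2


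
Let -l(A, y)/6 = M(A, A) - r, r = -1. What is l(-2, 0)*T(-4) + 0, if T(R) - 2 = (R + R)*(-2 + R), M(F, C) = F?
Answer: 300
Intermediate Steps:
l(A, y) = -6 - 6*A (l(A, y) = -6*(A - 1*(-1)) = -6*(A + 1) = -6*(1 + A) = -6 - 6*A)
T(R) = 2 + 2*R*(-2 + R) (T(R) = 2 + (R + R)*(-2 + R) = 2 + (2*R)*(-2 + R) = 2 + 2*R*(-2 + R))
l(-2, 0)*T(-4) + 0 = (-6 - 6*(-2))*(2 - 4*(-4) + 2*(-4)²) + 0 = (-6 + 12)*(2 + 16 + 2*16) + 0 = 6*(2 + 16 + 32) + 0 = 6*50 + 0 = 300 + 0 = 300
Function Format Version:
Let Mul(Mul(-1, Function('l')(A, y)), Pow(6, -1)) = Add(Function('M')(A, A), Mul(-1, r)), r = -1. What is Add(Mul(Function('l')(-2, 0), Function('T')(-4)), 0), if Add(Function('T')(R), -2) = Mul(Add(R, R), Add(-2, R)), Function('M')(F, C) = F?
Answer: 300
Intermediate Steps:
Function('l')(A, y) = Add(-6, Mul(-6, A)) (Function('l')(A, y) = Mul(-6, Add(A, Mul(-1, -1))) = Mul(-6, Add(A, 1)) = Mul(-6, Add(1, A)) = Add(-6, Mul(-6, A)))
Function('T')(R) = Add(2, Mul(2, R, Add(-2, R))) (Function('T')(R) = Add(2, Mul(Add(R, R), Add(-2, R))) = Add(2, Mul(Mul(2, R), Add(-2, R))) = Add(2, Mul(2, R, Add(-2, R))))
Add(Mul(Function('l')(-2, 0), Function('T')(-4)), 0) = Add(Mul(Add(-6, Mul(-6, -2)), Add(2, Mul(-4, -4), Mul(2, Pow(-4, 2)))), 0) = Add(Mul(Add(-6, 12), Add(2, 16, Mul(2, 16))), 0) = Add(Mul(6, Add(2, 16, 32)), 0) = Add(Mul(6, 50), 0) = Add(300, 0) = 300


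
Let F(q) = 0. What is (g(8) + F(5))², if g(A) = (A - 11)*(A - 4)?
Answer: 144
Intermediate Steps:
g(A) = (-11 + A)*(-4 + A)
(g(8) + F(5))² = ((44 + 8² - 15*8) + 0)² = ((44 + 64 - 120) + 0)² = (-12 + 0)² = (-12)² = 144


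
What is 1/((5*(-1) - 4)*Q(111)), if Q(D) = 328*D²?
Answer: -1/36371592 ≈ -2.7494e-8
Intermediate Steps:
1/((5*(-1) - 4)*Q(111)) = 1/((5*(-1) - 4)*(328*111²)) = 1/((-5 - 4)*(328*12321)) = 1/(-9*4041288) = 1/(-36371592) = -1/36371592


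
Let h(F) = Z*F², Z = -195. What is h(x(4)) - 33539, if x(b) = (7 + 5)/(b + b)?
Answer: -135911/4 ≈ -33978.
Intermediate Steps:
x(b) = 6/b (x(b) = 12/((2*b)) = 12*(1/(2*b)) = 6/b)
h(F) = -195*F²
h(x(4)) - 33539 = -195*(6/4)² - 33539 = -195*(6*(¼))² - 33539 = -195*(3/2)² - 33539 = -195*9/4 - 33539 = -1755/4 - 33539 = -135911/4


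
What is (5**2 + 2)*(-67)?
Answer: -1809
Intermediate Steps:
(5**2 + 2)*(-67) = (25 + 2)*(-67) = 27*(-67) = -1809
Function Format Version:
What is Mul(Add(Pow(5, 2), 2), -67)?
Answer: -1809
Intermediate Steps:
Mul(Add(Pow(5, 2), 2), -67) = Mul(Add(25, 2), -67) = Mul(27, -67) = -1809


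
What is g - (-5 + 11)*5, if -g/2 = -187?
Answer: 344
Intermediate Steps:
g = 374 (g = -2*(-187) = 374)
g - (-5 + 11)*5 = 374 - (-5 + 11)*5 = 374 - 6*5 = 374 - 1*30 = 374 - 30 = 344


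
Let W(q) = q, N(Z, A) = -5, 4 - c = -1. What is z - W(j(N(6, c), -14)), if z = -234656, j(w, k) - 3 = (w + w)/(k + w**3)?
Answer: -32617611/139 ≈ -2.3466e+5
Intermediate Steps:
c = 5 (c = 4 - 1*(-1) = 4 + 1 = 5)
j(w, k) = 3 + 2*w/(k + w**3) (j(w, k) = 3 + (w + w)/(k + w**3) = 3 + (2*w)/(k + w**3) = 3 + 2*w/(k + w**3))
z - W(j(N(6, c), -14)) = -234656 - (2*(-5) + 3*(-14) + 3*(-5)**3)/(-14 + (-5)**3) = -234656 - (-10 - 42 + 3*(-125))/(-14 - 125) = -234656 - (-10 - 42 - 375)/(-139) = -234656 - (-1)*(-427)/139 = -234656 - 1*427/139 = -234656 - 427/139 = -32617611/139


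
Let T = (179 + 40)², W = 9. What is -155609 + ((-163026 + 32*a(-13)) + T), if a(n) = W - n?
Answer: -269970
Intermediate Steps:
a(n) = 9 - n
T = 47961 (T = 219² = 47961)
-155609 + ((-163026 + 32*a(-13)) + T) = -155609 + ((-163026 + 32*(9 - 1*(-13))) + 47961) = -155609 + ((-163026 + 32*(9 + 13)) + 47961) = -155609 + ((-163026 + 32*22) + 47961) = -155609 + ((-163026 + 704) + 47961) = -155609 + (-162322 + 47961) = -155609 - 114361 = -269970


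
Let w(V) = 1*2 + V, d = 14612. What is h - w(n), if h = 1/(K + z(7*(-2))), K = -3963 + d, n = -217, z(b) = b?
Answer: 2286526/10635 ≈ 215.00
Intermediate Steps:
w(V) = 2 + V
K = 10649 (K = -3963 + 14612 = 10649)
h = 1/10635 (h = 1/(10649 + 7*(-2)) = 1/(10649 - 14) = 1/10635 ≈ 9.4029e-5)
h - w(n) = 1/10635 - (2 - 217) = 1/10635 - 1*(-215) = 1/10635 + 215 = 2286526/10635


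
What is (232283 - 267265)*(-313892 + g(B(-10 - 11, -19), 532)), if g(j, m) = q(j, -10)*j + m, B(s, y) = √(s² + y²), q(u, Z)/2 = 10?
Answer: 10961959520 - 699640*√802 ≈ 1.0942e+10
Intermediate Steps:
q(u, Z) = 20 (q(u, Z) = 2*10 = 20)
g(j, m) = m + 20*j (g(j, m) = 20*j + m = m + 20*j)
(232283 - 267265)*(-313892 + g(B(-10 - 11, -19), 532)) = (232283 - 267265)*(-313892 + (532 + 20*√((-10 - 11)² + (-19)²))) = -34982*(-313892 + (532 + 20*√((-21)² + 361))) = -34982*(-313892 + (532 + 20*√(441 + 361))) = -34982*(-313892 + (532 + 20*√802)) = -34982*(-313360 + 20*√802) = 10961959520 - 699640*√802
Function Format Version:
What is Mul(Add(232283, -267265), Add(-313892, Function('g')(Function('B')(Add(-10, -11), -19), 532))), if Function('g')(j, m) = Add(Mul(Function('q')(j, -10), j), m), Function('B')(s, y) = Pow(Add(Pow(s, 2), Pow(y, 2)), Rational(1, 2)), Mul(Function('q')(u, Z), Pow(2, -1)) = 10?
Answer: Add(10961959520, Mul(-699640, Pow(802, Rational(1, 2)))) ≈ 1.0942e+10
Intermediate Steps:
Function('q')(u, Z) = 20 (Function('q')(u, Z) = Mul(2, 10) = 20)
Function('g')(j, m) = Add(m, Mul(20, j)) (Function('g')(j, m) = Add(Mul(20, j), m) = Add(m, Mul(20, j)))
Mul(Add(232283, -267265), Add(-313892, Function('g')(Function('B')(Add(-10, -11), -19), 532))) = Mul(Add(232283, -267265), Add(-313892, Add(532, Mul(20, Pow(Add(Pow(Add(-10, -11), 2), Pow(-19, 2)), Rational(1, 2)))))) = Mul(-34982, Add(-313892, Add(532, Mul(20, Pow(Add(Pow(-21, 2), 361), Rational(1, 2)))))) = Mul(-34982, Add(-313892, Add(532, Mul(20, Pow(Add(441, 361), Rational(1, 2)))))) = Mul(-34982, Add(-313892, Add(532, Mul(20, Pow(802, Rational(1, 2)))))) = Mul(-34982, Add(-313360, Mul(20, Pow(802, Rational(1, 2))))) = Add(10961959520, Mul(-699640, Pow(802, Rational(1, 2))))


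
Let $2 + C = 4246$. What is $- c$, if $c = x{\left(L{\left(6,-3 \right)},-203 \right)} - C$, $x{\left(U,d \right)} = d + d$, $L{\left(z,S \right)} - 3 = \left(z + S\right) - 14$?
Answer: $4650$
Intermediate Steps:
$L{\left(z,S \right)} = -11 + S + z$ ($L{\left(z,S \right)} = 3 - \left(14 - S - z\right) = 3 + \left(-14 + S + z\right) = -11 + S + z$)
$x{\left(U,d \right)} = 2 d$
$C = 4244$ ($C = -2 + 4246 = 4244$)
$c = -4650$ ($c = 2 \left(-203\right) - 4244 = -406 - 4244 = -4650$)
$- c = \left(-1\right) \left(-4650\right) = 4650$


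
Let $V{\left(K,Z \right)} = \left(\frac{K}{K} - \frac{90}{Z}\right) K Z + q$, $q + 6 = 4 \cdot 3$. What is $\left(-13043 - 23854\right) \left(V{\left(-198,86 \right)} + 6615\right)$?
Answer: $-273517461$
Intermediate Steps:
$q = 6$ ($q = -6 + 4 \cdot 3 = -6 + 12 = 6$)
$V{\left(K,Z \right)} = 6 + K Z \left(1 - \frac{90}{Z}\right)$ ($V{\left(K,Z \right)} = \left(\frac{K}{K} - \frac{90}{Z}\right) K Z + 6 = \left(1 - \frac{90}{Z}\right) K Z + 6 = K \left(1 - \frac{90}{Z}\right) Z + 6 = K Z \left(1 - \frac{90}{Z}\right) + 6 = 6 + K Z \left(1 - \frac{90}{Z}\right)$)
$\left(-13043 - 23854\right) \left(V{\left(-198,86 \right)} + 6615\right) = \left(-13043 - 23854\right) \left(\left(6 - -17820 - 17028\right) + 6615\right) = - 36897 \left(\left(6 + 17820 - 17028\right) + 6615\right) = - 36897 \left(798 + 6615\right) = \left(-36897\right) 7413 = -273517461$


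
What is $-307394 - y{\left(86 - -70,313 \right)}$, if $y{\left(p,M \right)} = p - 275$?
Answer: $-307275$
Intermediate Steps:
$y{\left(p,M \right)} = -275 + p$
$-307394 - y{\left(86 - -70,313 \right)} = -307394 - \left(-275 + \left(86 - -70\right)\right) = -307394 - \left(-275 + \left(86 + 70\right)\right) = -307394 - \left(-275 + 156\right) = -307394 - -119 = -307394 + 119 = -307275$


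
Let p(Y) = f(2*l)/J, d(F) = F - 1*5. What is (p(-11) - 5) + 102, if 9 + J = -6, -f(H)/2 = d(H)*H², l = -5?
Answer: -103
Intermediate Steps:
d(F) = -5 + F (d(F) = F - 5 = -5 + F)
f(H) = -2*H²*(-5 + H) (f(H) = -2*(-5 + H)*H² = -2*H²*(-5 + H))
J = -15 (J = -9 - 6 = -15)
p(Y) = -200 (p(Y) = (2*(2*(-5))²*(5 - 2*(-5)))/(-15) = (2*(-10)²*(5 - 1*(-10)))*(-1/15) = (2*100*(5 + 10))*(-1/15) = (2*100*15)*(-1/15) = 3000*(-1/15) = -200)
(p(-11) - 5) + 102 = (-200 - 5) + 102 = -205 + 102 = -103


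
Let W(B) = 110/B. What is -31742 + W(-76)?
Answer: -1206251/38 ≈ -31743.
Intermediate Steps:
-31742 + W(-76) = -31742 + 110/(-76) = -31742 + 110*(-1/76) = -31742 - 55/38 = -1206251/38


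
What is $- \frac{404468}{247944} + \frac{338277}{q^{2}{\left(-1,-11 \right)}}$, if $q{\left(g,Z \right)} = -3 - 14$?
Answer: $\frac{20939215309}{17913954} \approx 1168.9$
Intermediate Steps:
$q{\left(g,Z \right)} = -17$ ($q{\left(g,Z \right)} = -3 - 14 = -17$)
$- \frac{404468}{247944} + \frac{338277}{q^{2}{\left(-1,-11 \right)}} = - \frac{404468}{247944} + \frac{338277}{\left(-17\right)^{2}} = \left(-404468\right) \frac{1}{247944} + \frac{338277}{289} = - \frac{101117}{61986} + 338277 \cdot \frac{1}{289} = - \frac{101117}{61986} + \frac{338277}{289} = \frac{20939215309}{17913954}$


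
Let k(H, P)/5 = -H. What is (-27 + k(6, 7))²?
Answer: 3249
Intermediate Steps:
k(H, P) = -5*H (k(H, P) = 5*(-H) = -5*H)
(-27 + k(6, 7))² = (-27 - 5*6)² = (-27 - 30)² = (-57)² = 3249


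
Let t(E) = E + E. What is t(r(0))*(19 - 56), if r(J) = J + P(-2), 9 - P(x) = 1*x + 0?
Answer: -814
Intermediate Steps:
P(x) = 9 - x (P(x) = 9 - (1*x + 0) = 9 - (x + 0) = 9 - x)
r(J) = 11 + J (r(J) = J + (9 - 1*(-2)) = J + (9 + 2) = J + 11 = 11 + J)
t(E) = 2*E
t(r(0))*(19 - 56) = (2*(11 + 0))*(19 - 56) = (2*11)*(-37) = 22*(-37) = -814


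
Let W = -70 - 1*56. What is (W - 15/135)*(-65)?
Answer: 73775/9 ≈ 8197.2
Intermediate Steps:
W = -126 (W = -70 - 56 = -126)
(W - 15/135)*(-65) = (-126 - 15/135)*(-65) = (-126 - 15*1/135)*(-65) = (-126 - ⅑)*(-65) = -1135/9*(-65) = 73775/9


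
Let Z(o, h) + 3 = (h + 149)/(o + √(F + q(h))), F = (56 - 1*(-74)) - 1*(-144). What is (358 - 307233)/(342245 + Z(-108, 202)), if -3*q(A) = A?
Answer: -55536954762500/61936927807523 - 3314250*√465/61936927807523 ≈ -0.89667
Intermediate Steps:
q(A) = -A/3
F = 274 (F = (56 + 74) + 144 = 130 + 144 = 274)
Z(o, h) = -3 + (149 + h)/(o + √(274 - h/3)) (Z(o, h) = -3 + (h + 149)/(o + √(274 - h/3)) = -3 + (149 + h)/(o + √(274 - h/3)))
(358 - 307233)/(342245 + Z(-108, 202)) = (358 - 307233)/(342245 + (447 - 9*(-108) - 3*√(2466 - 3*202) + 3*202)/(3*(-108) + √3*√(822 - 1*202))) = -306875/(342245 + (447 + 972 - 3*√(2466 - 606) + 606)/(-324 + √3*√(822 - 202))) = -306875/(342245 + (447 + 972 - 6*√465 + 606)/(-324 + √3*√620)) = -306875/(342245 + (447 + 972 - 6*√465 + 606)/(-324 + √3*(2*√155))) = -306875/(342245 + (447 + 972 - 6*√465 + 606)/(-324 + 2*√465)) = -306875/(342245 + (2025 - 6*√465)/(-324 + 2*√465))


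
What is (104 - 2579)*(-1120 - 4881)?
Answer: 14852475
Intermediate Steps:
(104 - 2579)*(-1120 - 4881) = -2475*(-6001) = 14852475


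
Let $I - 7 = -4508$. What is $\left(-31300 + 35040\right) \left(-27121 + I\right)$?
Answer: $-118266280$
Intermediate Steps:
$I = -4501$ ($I = 7 - 4508 = -4501$)
$\left(-31300 + 35040\right) \left(-27121 + I\right) = \left(-31300 + 35040\right) \left(-27121 - 4501\right) = 3740 \left(-31622\right) = -118266280$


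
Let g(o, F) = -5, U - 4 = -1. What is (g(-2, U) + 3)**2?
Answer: 4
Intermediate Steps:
U = 3 (U = 4 - 1 = 3)
(g(-2, U) + 3)**2 = (-5 + 3)**2 = (-2)**2 = 4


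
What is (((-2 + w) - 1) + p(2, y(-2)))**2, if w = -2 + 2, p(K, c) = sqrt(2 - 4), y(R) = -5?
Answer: (-3 + I*sqrt(2))**2 ≈ 7.0 - 8.4853*I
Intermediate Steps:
p(K, c) = I*sqrt(2) (p(K, c) = sqrt(-2) = I*sqrt(2))
w = 0
(((-2 + w) - 1) + p(2, y(-2)))**2 = (((-2 + 0) - 1) + I*sqrt(2))**2 = ((-2 - 1) + I*sqrt(2))**2 = (-3 + I*sqrt(2))**2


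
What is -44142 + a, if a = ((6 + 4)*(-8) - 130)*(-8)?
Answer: -42462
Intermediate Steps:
a = 1680 (a = (10*(-8) - 130)*(-8) = (-80 - 130)*(-8) = -210*(-8) = 1680)
-44142 + a = -44142 + 1680 = -42462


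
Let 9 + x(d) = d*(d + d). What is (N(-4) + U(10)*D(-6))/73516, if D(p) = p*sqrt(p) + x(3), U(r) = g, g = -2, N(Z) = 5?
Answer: -13/73516 + 3*I*sqrt(6)/18379 ≈ -0.00017683 + 0.00039983*I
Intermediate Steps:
x(d) = -9 + 2*d**2 (x(d) = -9 + d*(d + d) = -9 + d*(2*d) = -9 + 2*d**2)
U(r) = -2
D(p) = 9 + p**(3/2) (D(p) = p*sqrt(p) + (-9 + 2*3**2) = p**(3/2) + (-9 + 2*9) = p**(3/2) + (-9 + 18) = p**(3/2) + 9 = 9 + p**(3/2))
(N(-4) + U(10)*D(-6))/73516 = (5 - 2*(9 + (-6)**(3/2)))/73516 = (5 - 2*(9 - 6*I*sqrt(6)))*(1/73516) = (5 + (-18 + 12*I*sqrt(6)))*(1/73516) = (-13 + 12*I*sqrt(6))*(1/73516) = -13/73516 + 3*I*sqrt(6)/18379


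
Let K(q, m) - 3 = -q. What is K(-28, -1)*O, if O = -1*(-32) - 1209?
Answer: -36487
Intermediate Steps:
K(q, m) = 3 - q
O = -1177 (O = 32 - 1209 = -1177)
K(-28, -1)*O = (3 - 1*(-28))*(-1177) = (3 + 28)*(-1177) = 31*(-1177) = -36487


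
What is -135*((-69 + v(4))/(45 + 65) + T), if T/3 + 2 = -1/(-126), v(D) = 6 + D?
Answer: 67698/77 ≈ 879.19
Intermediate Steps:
T = -251/42 (T = -6 + 3*(-1/(-126)) = -6 + 3*(-1*(-1/126)) = -6 + 3*(1/126) = -6 + 1/42 = -251/42 ≈ -5.9762)
-135*((-69 + v(4))/(45 + 65) + T) = -135*((-69 + (6 + 4))/(45 + 65) - 251/42) = -135*((-69 + 10)/110 - 251/42) = -135*(-59*1/110 - 251/42) = -135*(-59/110 - 251/42) = -135*(-7522/1155) = 67698/77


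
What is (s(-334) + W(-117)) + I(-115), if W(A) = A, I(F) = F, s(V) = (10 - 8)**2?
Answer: -228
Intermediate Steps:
s(V) = 4 (s(V) = 2**2 = 4)
(s(-334) + W(-117)) + I(-115) = (4 - 117) - 115 = -113 - 115 = -228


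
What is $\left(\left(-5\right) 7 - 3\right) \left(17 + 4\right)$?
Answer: $-798$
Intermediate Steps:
$\left(\left(-5\right) 7 - 3\right) \left(17 + 4\right) = \left(-35 - 3\right) 21 = \left(-38\right) 21 = -798$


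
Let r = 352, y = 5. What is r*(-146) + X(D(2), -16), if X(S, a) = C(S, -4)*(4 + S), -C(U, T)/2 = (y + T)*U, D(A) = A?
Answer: -51416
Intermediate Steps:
C(U, T) = -2*U*(5 + T) (C(U, T) = -2*(5 + T)*U = -2*U*(5 + T))
X(S, a) = -2*S*(4 + S) (X(S, a) = (-2*S*(5 - 4))*(4 + S) = (-2*S*1)*(4 + S) = (-2*S)*(4 + S) = -2*S*(4 + S))
r*(-146) + X(D(2), -16) = 352*(-146) - 2*2*(4 + 2) = -51392 - 2*2*6 = -51392 - 24 = -51416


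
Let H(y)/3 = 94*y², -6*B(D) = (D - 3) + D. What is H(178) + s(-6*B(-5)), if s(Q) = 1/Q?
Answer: 116153543/13 ≈ 8.9349e+6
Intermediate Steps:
B(D) = ½ - D/3 (B(D) = -((D - 3) + D)/6 = -((-3 + D) + D)/6 = -(-3 + 2*D)/6 = ½ - D/3)
H(y) = 282*y² (H(y) = 3*(94*y²) = 282*y²)
H(178) + s(-6*B(-5)) = 282*178² + 1/(-6*(½ - ⅓*(-5))) = 282*31684 + 1/(-6*(½ + 5/3)) = 8934888 + 1/(-6*13/6) = 8934888 + 1/(-13) = 8934888 - 1/13 = 116153543/13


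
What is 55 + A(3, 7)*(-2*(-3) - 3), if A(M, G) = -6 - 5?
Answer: 22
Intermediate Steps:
A(M, G) = -11
55 + A(3, 7)*(-2*(-3) - 3) = 55 - 11*(-2*(-3) - 3) = 55 - 11*(6 - 3) = 55 - 11*3 = 55 - 33 = 22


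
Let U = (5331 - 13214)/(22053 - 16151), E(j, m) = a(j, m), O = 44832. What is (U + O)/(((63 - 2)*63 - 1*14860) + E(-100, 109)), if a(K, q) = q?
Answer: -264590581/64379016 ≈ -4.1099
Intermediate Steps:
E(j, m) = m
U = -7883/5902 ≈ -1.3356
(U + O)/(((63 - 2)*63 - 1*14860) + E(-100, 109)) = (-7883/5902 + 44832)/(((63 - 2)*63 - 1*14860) + 109) = 264590581/(5902*((61*63 - 14860) + 109)) = 264590581/(5902*((3843 - 14860) + 109)) = 264590581/(5902*(-11017 + 109)) = (264590581/5902)/(-10908) = (264590581/5902)*(-1/10908) = -264590581/64379016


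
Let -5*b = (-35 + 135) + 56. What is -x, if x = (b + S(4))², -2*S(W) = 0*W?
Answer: -24336/25 ≈ -973.44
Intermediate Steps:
S(W) = 0 (S(W) = -0*W = -½*0 = 0)
b = -156/5 (b = -((-35 + 135) + 56)/5 = -(100 + 56)/5 = -⅕*156 = -156/5 ≈ -31.200)
x = 24336/25 (x = (-156/5 + 0)² = (-156/5)² = 24336/25 ≈ 973.44)
-x = -1*24336/25 = -24336/25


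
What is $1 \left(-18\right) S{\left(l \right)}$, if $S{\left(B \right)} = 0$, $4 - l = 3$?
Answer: $0$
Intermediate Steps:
$l = 1$ ($l = 4 - 3 = 1$)
$1 \left(-18\right) S{\left(l \right)} = 1 \left(-18\right) 0 = \left(-18\right) 0 = 0$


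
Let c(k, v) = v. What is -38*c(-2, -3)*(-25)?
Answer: -2850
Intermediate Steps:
-38*c(-2, -3)*(-25) = -38*(-3)*(-25) = 114*(-25) = -2850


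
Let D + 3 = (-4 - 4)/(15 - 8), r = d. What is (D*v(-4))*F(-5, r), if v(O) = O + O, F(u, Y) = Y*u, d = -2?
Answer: 2320/7 ≈ 331.43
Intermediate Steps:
r = -2
D = -29/7 (D = -3 + (-4 - 4)/(15 - 8) = -3 - 8/7 = -29/7 ≈ -4.1429)
v(O) = 2*O
(D*v(-4))*F(-5, r) = (-58*(-4)/7)*(-2*(-5)) = -29/7*(-8)*10 = (232/7)*10 = 2320/7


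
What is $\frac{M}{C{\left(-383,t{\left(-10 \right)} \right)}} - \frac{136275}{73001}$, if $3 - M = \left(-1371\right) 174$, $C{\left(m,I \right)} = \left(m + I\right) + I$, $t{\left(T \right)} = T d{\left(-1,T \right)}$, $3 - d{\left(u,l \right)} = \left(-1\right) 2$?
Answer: $- \frac{5826906794}{11753161} \approx -495.77$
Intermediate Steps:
$d{\left(u,l \right)} = 5$ ($d{\left(u,l \right)} = 3 - \left(-1\right) 2 = 3 - -2 = 3 + 2 = 5$)
$t{\left(T \right)} = 5 T$ ($t{\left(T \right)} = T 5 = 5 T$)
$C{\left(m,I \right)} = m + 2 I$ ($C{\left(m,I \right)} = \left(I + m\right) + I = m + 2 I$)
$M = 238557$ ($M = 3 - \left(-1371\right) 174 = 3 - -238554 = 3 + 238554 = 238557$)
$\frac{M}{C{\left(-383,t{\left(-10 \right)} \right)}} - \frac{136275}{73001} = \frac{238557}{-383 + 2 \cdot 5 \left(-10\right)} - \frac{136275}{73001} = \frac{238557}{-383 + 2 \left(-50\right)} - \frac{136275}{73001} = \frac{238557}{-383 - 100} - \frac{136275}{73001} = \frac{238557}{-483} - \frac{136275}{73001} = 238557 \left(- \frac{1}{483}\right) - \frac{136275}{73001} = - \frac{79519}{161} - \frac{136275}{73001} = - \frac{5826906794}{11753161}$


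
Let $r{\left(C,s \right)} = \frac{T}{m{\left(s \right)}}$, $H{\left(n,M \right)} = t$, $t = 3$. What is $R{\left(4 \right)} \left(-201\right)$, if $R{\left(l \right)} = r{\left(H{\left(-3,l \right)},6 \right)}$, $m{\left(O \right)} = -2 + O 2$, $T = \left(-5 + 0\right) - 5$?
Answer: $201$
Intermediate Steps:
$H{\left(n,M \right)} = 3$
$T = -10$ ($T = -5 - 5 = -10$)
$m{\left(O \right)} = -2 + 2 O$
$r{\left(C,s \right)} = - \frac{10}{-2 + 2 s}$
$R{\left(l \right)} = -1$ ($R{\left(l \right)} = - \frac{5}{-1 + 6} = - \frac{5}{5} = \left(-5\right) \frac{1}{5} = -1$)
$R{\left(4 \right)} \left(-201\right) = \left(-1\right) \left(-201\right) = 201$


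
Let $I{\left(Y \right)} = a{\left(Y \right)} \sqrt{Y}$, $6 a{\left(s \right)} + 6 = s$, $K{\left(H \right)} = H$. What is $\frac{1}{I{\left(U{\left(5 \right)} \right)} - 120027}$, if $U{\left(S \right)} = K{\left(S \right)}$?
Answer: $- \frac{4320972}{518633306239} + \frac{6 \sqrt{5}}{518633306239} \approx -8.3314 \cdot 10^{-6}$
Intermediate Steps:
$a{\left(s \right)} = -1 + \frac{s}{6}$
$U{\left(S \right)} = S$
$I{\left(Y \right)} = \sqrt{Y} \left(-1 + \frac{Y}{6}\right)$ ($I{\left(Y \right)} = \left(-1 + \frac{Y}{6}\right) \sqrt{Y} = \sqrt{Y} \left(-1 + \frac{Y}{6}\right)$)
$\frac{1}{I{\left(U{\left(5 \right)} \right)} - 120027} = \frac{1}{\frac{\sqrt{5} \left(-6 + 5\right)}{6} - 120027} = \frac{1}{\frac{1}{6} \sqrt{5} \left(-1\right) - 120027} = \frac{1}{- \frac{\sqrt{5}}{6} - 120027} = \frac{1}{-120027 - \frac{\sqrt{5}}{6}}$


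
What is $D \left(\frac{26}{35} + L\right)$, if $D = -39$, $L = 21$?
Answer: $- \frac{29679}{35} \approx -847.97$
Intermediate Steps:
$D \left(\frac{26}{35} + L\right) = - 39 \left(\frac{26}{35} + 21\right) = \left(-39\right) \frac{761}{35} = - \frac{29679}{35}$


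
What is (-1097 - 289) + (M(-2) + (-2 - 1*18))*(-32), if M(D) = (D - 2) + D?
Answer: -554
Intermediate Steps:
M(D) = -2 + 2*D (M(D) = (-2 + D) + D = -2 + 2*D)
(-1097 - 289) + (M(-2) + (-2 - 1*18))*(-32) = (-1097 - 289) + ((-2 + 2*(-2)) + (-2 - 1*18))*(-32) = -1386 + ((-2 - 4) + (-2 - 18))*(-32) = -1386 + (-6 - 20)*(-32) = -1386 - 26*(-32) = -1386 + 832 = -554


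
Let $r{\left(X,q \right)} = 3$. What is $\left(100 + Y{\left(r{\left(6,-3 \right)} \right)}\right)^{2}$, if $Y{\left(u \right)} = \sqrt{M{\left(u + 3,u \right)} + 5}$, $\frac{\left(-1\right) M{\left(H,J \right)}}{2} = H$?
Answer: $\left(100 + i \sqrt{7}\right)^{2} \approx 9993.0 + 529.15 i$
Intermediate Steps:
$M{\left(H,J \right)} = - 2 H$
$Y{\left(u \right)} = \sqrt{-1 - 2 u}$ ($Y{\left(u \right)} = \sqrt{- 2 \left(u + 3\right) + 5} = \sqrt{- 2 \left(3 + u\right) + 5} = \sqrt{\left(-6 - 2 u\right) + 5} = \sqrt{-1 - 2 u}$)
$\left(100 + Y{\left(r{\left(6,-3 \right)} \right)}\right)^{2} = \left(100 + \sqrt{-1 - 6}\right)^{2} = \left(100 + \sqrt{-7}\right)^{2} = \left(100 + i \sqrt{7}\right)^{2}$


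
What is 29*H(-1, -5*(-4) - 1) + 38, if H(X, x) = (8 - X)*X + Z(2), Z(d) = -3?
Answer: -310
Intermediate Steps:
H(X, x) = -3 + X*(8 - X) (H(X, x) = (8 - X)*X - 3 = X*(8 - X) - 3 = -3 + X*(8 - X))
29*H(-1, -5*(-4) - 1) + 38 = 29*(-3 - 1*(-1)² + 8*(-1)) + 38 = 29*(-3 - 1*1 - 8) + 38 = 29*(-3 - 1 - 8) + 38 = 29*(-12) + 38 = -348 + 38 = -310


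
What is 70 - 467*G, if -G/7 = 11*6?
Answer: 215824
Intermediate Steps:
G = -462 (G = -77*6 = -7*66 = -462)
70 - 467*G = 70 - 467*(-462) = 70 + 215754 = 215824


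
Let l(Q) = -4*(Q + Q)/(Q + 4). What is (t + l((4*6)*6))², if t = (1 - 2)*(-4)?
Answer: 19600/1369 ≈ 14.317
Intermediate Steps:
l(Q) = -8*Q/(4 + Q) (l(Q) = -4*2*Q/(4 + Q) = -8*Q/(4 + Q))
t = 4 (t = -1*(-4) = 4)
(t + l((4*6)*6))² = (4 - 8*(4*6)*6/(4 + (4*6)*6))² = (4 - 8*24*6/(4 + 24*6))² = (4 - 8*144/(4 + 144))² = (4 - 8*144/148)² = (4 - 8*144*1/148)² = (4 - 288/37)² = (-140/37)² = 19600/1369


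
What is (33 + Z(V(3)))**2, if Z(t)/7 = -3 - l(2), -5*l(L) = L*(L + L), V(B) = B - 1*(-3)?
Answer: 13456/25 ≈ 538.24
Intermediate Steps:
V(B) = 3 + B (V(B) = B + 3 = 3 + B)
l(L) = -2*L**2/5 (l(L) = -L*(L + L)/5 = -L*2*L/5 = -2*L**2/5)
Z(t) = -49/5 (Z(t) = 7*(-3 - (-2)*2**2/5) = 7*(-3 - (-2)*4/5) = 7*(-3 - 1*(-8/5)) = 7*(-3 + 8/5) = 7*(-7/5) = -49/5)
(33 + Z(V(3)))**2 = (33 - 49/5)**2 = (116/5)**2 = 13456/25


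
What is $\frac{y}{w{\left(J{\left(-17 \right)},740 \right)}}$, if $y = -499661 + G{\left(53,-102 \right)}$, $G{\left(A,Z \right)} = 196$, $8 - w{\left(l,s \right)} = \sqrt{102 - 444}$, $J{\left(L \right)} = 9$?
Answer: $- \frac{1997860}{203} - \frac{1498395 i \sqrt{38}}{406} \approx -9841.7 - 22751.0 i$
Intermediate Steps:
$w{\left(l,s \right)} = 8 - 3 i \sqrt{38}$ ($w{\left(l,s \right)} = 8 - \sqrt{102 - 444} = 8 - \sqrt{-342} = 8 - 3 i \sqrt{38}$)
$y = -499465$ ($y = -499661 + 196 = -499465$)
$\frac{y}{w{\left(J{\left(-17 \right)},740 \right)}} = - \frac{499465}{8 - 3 i \sqrt{38}}$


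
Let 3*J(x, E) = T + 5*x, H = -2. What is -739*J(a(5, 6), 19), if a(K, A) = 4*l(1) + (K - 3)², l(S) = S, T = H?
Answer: -28082/3 ≈ -9360.7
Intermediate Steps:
T = -2
a(K, A) = 4 + (-3 + K)² (a(K, A) = 4*1 + (K - 3)² = 4 + (-3 + K)²)
J(x, E) = -⅔ + 5*x/3 (J(x, E) = (-2 + 5*x)/3 = -⅔ + 5*x/3)
-739*J(a(5, 6), 19) = -739*(-⅔ + 5*(4 + (-3 + 5)²)/3) = -739*(-⅔ + 5*(4 + 2²)/3) = -739*(-⅔ + 5*(4 + 4)/3) = -739*(-⅔ + (5/3)*8) = -739*(-⅔ + 40/3) = -739*38/3 = -28082/3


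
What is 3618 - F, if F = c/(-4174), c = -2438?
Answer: 7549547/2087 ≈ 3617.4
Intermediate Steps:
F = 1219/2087 (F = -2438/(-4174) = -2438*(-1/4174) = 1219/2087 ≈ 0.58409)
3618 - F = 3618 - 1*1219/2087 = 3618 - 1219/2087 = 7549547/2087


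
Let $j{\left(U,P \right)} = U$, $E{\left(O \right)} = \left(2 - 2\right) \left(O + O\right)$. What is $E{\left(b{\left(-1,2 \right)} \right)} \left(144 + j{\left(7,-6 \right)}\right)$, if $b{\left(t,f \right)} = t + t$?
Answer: $0$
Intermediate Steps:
$b{\left(t,f \right)} = 2 t$
$E{\left(O \right)} = 0$ ($E{\left(O \right)} = 0 \cdot 2 O = 0$)
$E{\left(b{\left(-1,2 \right)} \right)} \left(144 + j{\left(7,-6 \right)}\right) = 0 \left(144 + 7\right) = 0 \cdot 151 = 0$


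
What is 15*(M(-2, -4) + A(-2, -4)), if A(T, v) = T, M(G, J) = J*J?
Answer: 210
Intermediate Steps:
M(G, J) = J²
15*(M(-2, -4) + A(-2, -4)) = 15*((-4)² - 2) = 15*(16 - 2) = 15*14 = 210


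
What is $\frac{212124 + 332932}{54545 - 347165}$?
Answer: $- \frac{136264}{73155} \approx -1.8627$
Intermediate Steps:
$\frac{212124 + 332932}{54545 - 347165} = \frac{545056}{-292620} = 545056 \left(- \frac{1}{292620}\right) = - \frac{136264}{73155}$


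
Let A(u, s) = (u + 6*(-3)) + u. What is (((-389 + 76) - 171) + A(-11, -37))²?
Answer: 274576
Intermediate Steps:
A(u, s) = -18 + 2*u (A(u, s) = (u - 18) + u = (-18 + u) + u = -18 + 2*u)
(((-389 + 76) - 171) + A(-11, -37))² = (((-389 + 76) - 171) + (-18 + 2*(-11)))² = ((-313 - 171) + (-18 - 22))² = (-484 - 40)² = (-524)² = 274576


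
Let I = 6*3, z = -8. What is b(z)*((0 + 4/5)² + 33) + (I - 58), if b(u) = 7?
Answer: 4887/25 ≈ 195.48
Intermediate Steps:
I = 18
b(z)*((0 + 4/5)² + 33) + (I - 58) = 7*((0 + 4/5)² + 33) + (18 - 58) = 7*((0 + 4*(⅕))² + 33) - 40 = 7*((0 + ⅘)² + 33) - 40 = 7*((⅘)² + 33) - 40 = 7*(16/25 + 33) - 40 = 7*(841/25) - 40 = 5887/25 - 40 = 4887/25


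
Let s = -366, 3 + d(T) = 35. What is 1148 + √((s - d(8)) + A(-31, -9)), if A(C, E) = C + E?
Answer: 1148 + I*√438 ≈ 1148.0 + 20.928*I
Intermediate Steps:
d(T) = 32 (d(T) = -3 + 35 = 32)
1148 + √((s - d(8)) + A(-31, -9)) = 1148 + √((-366 - 1*32) + (-31 - 9)) = 1148 + √((-366 - 32) - 40) = 1148 + √(-398 - 40) = 1148 + √(-438) = 1148 + I*√438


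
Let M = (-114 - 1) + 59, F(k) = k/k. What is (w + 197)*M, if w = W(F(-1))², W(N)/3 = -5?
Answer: -23632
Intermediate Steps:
F(k) = 1
W(N) = -15 (W(N) = 3*(-5) = -15)
M = -56 (M = -115 + 59 = -56)
w = 225 (w = (-15)² = 225)
(w + 197)*M = (225 + 197)*(-56) = 422*(-56) = -23632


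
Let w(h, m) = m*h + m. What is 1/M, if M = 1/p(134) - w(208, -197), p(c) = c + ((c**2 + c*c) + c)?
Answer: 36180/1489639141 ≈ 2.4288e-5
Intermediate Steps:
w(h, m) = m + h*m (w(h, m) = h*m + m = m + h*m)
p(c) = 2*c + 2*c**2 (p(c) = c + ((c**2 + c**2) + c) = c + (2*c**2 + c) = c + (c + 2*c**2) = 2*c + 2*c**2)
M = 1489639141/36180 (M = 1/(2*134*(1 + 134)) - (-197)*(1 + 208) = 1/(2*134*135) - (-197)*209 = 1/36180 - 1*(-41173) = 1/36180 + 41173 = 1489639141/36180 ≈ 41173.)
1/M = 1/(1489639141/36180) = 36180/1489639141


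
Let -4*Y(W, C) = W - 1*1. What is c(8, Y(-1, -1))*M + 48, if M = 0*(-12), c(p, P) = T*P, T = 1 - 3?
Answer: 48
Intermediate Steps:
T = -2
Y(W, C) = ¼ - W/4 (Y(W, C) = -(W - 1*1)/4 = -(W - 1)/4 = -(-1 + W)/4 = ¼ - W/4)
c(p, P) = -2*P
M = 0
c(8, Y(-1, -1))*M + 48 = -2*(¼ - ¼*(-1))*0 + 48 = -2*(¼ + ¼)*0 + 48 = -2*½*0 + 48 = -1*0 + 48 = 0 + 48 = 48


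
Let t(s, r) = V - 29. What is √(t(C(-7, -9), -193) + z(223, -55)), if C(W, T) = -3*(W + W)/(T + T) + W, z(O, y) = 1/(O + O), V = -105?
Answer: I*√26654298/446 ≈ 11.576*I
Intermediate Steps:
z(O, y) = 1/(2*O)
C(W, T) = W - 3*W/T (C(W, T) = -3*2*W/(2*T) + W = -3*2*W*1/(2*T) + W = -3*W/T + W = W - 3*W/T)
t(s, r) = -134 (t(s, r) = -105 - 29 = -134)
√(t(C(-7, -9), -193) + z(223, -55)) = √(-134 + (½)/223) = √(-134 + (½)*(1/223)) = √(-134 + 1/446) = √(-59763/446) = I*√26654298/446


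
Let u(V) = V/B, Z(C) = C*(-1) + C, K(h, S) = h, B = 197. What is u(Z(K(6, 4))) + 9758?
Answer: 9758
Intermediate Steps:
Z(C) = 0 (Z(C) = -C + C = 0)
u(V) = V/197
u(Z(K(6, 4))) + 9758 = (1/197)*0 + 9758 = 0 + 9758 = 9758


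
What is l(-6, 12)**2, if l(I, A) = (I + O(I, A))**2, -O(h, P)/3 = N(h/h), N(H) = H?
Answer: 6561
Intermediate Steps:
O(h, P) = -3 (O(h, P) = -3*h/h = -3*1 = -3)
l(I, A) = (-3 + I)**2 (l(I, A) = (I - 3)**2 = (-3 + I)**2)
l(-6, 12)**2 = ((-3 - 6)**2)**2 = ((-9)**2)**2 = 81**2 = 6561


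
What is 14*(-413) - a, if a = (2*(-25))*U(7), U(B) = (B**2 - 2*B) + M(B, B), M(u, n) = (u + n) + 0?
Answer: -3332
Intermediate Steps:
M(u, n) = n + u (M(u, n) = (n + u) + 0 = n + u)
U(B) = B**2 (U(B) = (B**2 - 2*B) + (B + B) = (B**2 - 2*B) + 2*B = B**2)
a = -2450 (a = (2*(-25))*7**2 = -50*49 = -2450)
14*(-413) - a = 14*(-413) - 1*(-2450) = -5782 + 2450 = -3332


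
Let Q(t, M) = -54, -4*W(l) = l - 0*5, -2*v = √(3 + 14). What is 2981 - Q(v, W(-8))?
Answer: 3035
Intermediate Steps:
v = -√17/2 (v = -√(3 + 14)/2 = -√17/2 ≈ -2.0616)
W(l) = -l/4 (W(l) = -(l - 0*5)/4 = -(l - 1*0)/4 = -(l + 0)/4 = -l/4)
2981 - Q(v, W(-8)) = 2981 - 1*(-54) = 2981 + 54 = 3035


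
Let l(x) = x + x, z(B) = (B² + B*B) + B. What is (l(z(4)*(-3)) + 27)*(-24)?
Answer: 4536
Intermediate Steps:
z(B) = B + 2*B² (z(B) = (B² + B²) + B = 2*B² + B = B + 2*B²)
l(x) = 2*x
(l(z(4)*(-3)) + 27)*(-24) = (2*((4*(1 + 2*4))*(-3)) + 27)*(-24) = (2*((4*(1 + 8))*(-3)) + 27)*(-24) = (2*((4*9)*(-3)) + 27)*(-24) = (2*(36*(-3)) + 27)*(-24) = (2*(-108) + 27)*(-24) = (-216 + 27)*(-24) = -189*(-24) = 4536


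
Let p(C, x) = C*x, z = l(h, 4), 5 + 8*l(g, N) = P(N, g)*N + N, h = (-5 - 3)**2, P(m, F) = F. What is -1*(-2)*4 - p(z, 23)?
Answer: -5801/8 ≈ -725.13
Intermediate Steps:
h = 64 (h = (-8)**2 = 64)
l(g, N) = -5/8 + N/8 + N*g/8 (l(g, N) = -5/8 + (g*N + N)/8 = -5/8 + (N*g + N)/8 = -5/8 + (N + N*g)/8 = -5/8 + (N/8 + N*g/8) = -5/8 + N/8 + N*g/8)
z = 255/8 (z = -5/8 + (1/8)*4 + (1/8)*4*64 = -5/8 + 1/2 + 32 = 255/8 ≈ 31.875)
-1*(-2)*4 - p(z, 23) = -1*(-2)*4 - 255*23/8 = 2*4 - 1*5865/8 = 8 - 5865/8 = -5801/8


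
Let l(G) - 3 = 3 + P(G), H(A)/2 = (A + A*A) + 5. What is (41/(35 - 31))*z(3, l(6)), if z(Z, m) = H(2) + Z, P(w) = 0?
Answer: 1025/4 ≈ 256.25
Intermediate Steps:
H(A) = 10 + 2*A + 2*A² (H(A) = 2*((A + A*A) + 5) = 2*((A + A²) + 5) = 2*(5 + A + A²) = 10 + 2*A + 2*A²)
l(G) = 6 (l(G) = 3 + (3 + 0) = 3 + 3 = 6)
z(Z, m) = 22 + Z (z(Z, m) = (10 + 2*2 + 2*2²) + Z = (10 + 4 + 2*4) + Z = (10 + 4 + 8) + Z = 22 + Z)
(41/(35 - 31))*z(3, l(6)) = (41/(35 - 31))*(22 + 3) = (41/4)*25 = 1025/4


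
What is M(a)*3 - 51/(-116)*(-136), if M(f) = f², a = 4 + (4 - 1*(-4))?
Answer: 10794/29 ≈ 372.21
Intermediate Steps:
a = 12 (a = 4 + (4 + 4) = 4 + 8 = 12)
M(a)*3 - 51/(-116)*(-136) = 12²*3 - 51/(-116)*(-136) = 144*3 - 51*(-1/116)*(-136) = 432 + (51/116)*(-136) = 432 - 1734/29 = 10794/29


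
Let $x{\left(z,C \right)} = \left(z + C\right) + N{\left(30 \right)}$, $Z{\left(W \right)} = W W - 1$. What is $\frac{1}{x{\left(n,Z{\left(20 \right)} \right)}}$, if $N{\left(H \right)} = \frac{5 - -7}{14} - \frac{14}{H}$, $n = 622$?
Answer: $\frac{105}{107246} \approx 0.00097906$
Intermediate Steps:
$N{\left(H \right)} = \frac{6}{7} - \frac{14}{H}$ ($N{\left(H \right)} = \left(5 + 7\right) \frac{1}{14} - \frac{14}{H} = 12 \cdot \frac{1}{14} - \frac{14}{H} = \frac{6}{7} - \frac{14}{H}$)
$Z{\left(W \right)} = -1 + W^{2}$ ($Z{\left(W \right)} = W^{2} - 1 = -1 + W^{2}$)
$x{\left(z,C \right)} = \frac{41}{105} + C + z$ ($x{\left(z,C \right)} = \left(z + C\right) + \left(\frac{6}{7} - \frac{14}{30}\right) = \left(C + z\right) + \left(\frac{6}{7} - \frac{7}{15}\right) = \left(C + z\right) + \frac{41}{105} = \frac{41}{105} + C + z$)
$\frac{1}{x{\left(n,Z{\left(20 \right)} \right)}} = \frac{1}{\frac{41}{105} - \left(1 - 20^{2}\right) + 622} = \frac{1}{\frac{41}{105} + \left(-1 + 400\right) + 622} = \frac{1}{\frac{41}{105} + 399 + 622} = \frac{1}{\frac{107246}{105}} = \frac{105}{107246}$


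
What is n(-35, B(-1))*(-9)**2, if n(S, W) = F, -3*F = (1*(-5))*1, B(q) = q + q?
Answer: 135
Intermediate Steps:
B(q) = 2*q
F = 5/3 (F = -1*(-5)/3 = -(-5)/3 = -1/3*(-5) = 5/3 ≈ 1.6667)
n(S, W) = 5/3
n(-35, B(-1))*(-9)**2 = (5/3)*(-9)**2 = (5/3)*81 = 135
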